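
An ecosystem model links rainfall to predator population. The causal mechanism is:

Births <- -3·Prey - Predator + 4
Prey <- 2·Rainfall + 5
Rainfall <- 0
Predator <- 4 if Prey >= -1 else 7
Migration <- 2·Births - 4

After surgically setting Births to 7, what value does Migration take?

10

Intervening sets Births = 7 and removes its equation (Births <- -3·Prey - Predator + 4).
Migration = 2·Births - 4  [with Births=7]  = 10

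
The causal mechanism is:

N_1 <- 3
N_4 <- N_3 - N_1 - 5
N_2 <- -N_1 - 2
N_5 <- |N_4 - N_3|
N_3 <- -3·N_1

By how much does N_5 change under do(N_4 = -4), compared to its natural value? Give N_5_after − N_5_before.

Intervening sets N_4 = -4 and removes its equation (N_4 <- N_3 - N_1 - 5).
N_3 = -3·N_1  [with N_1=3]  = -9
N_5 = |N_4 - N_3|  [with N_4=-4, N_3=-9]  = 5
Without intervention: N_3 = -3·N_1  [with N_1=3]  = -9; N_4 = N_3 - N_1 - 5  [with N_3=-9, N_1=3]  = -17; N_5 = |N_4 - N_3|  [with N_4=-17, N_3=-9]  = 8.
Change = 5 − 8 = -3.

-3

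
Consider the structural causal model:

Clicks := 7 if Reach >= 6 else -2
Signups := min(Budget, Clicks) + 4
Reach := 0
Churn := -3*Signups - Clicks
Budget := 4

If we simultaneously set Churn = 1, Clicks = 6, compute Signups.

8

Under do(Churn = 1, Clicks = 6), each intervened variable's structural equation is replaced by its fixed value.
Signups = min(Budget, Clicks) + 4  [with Budget=4, Clicks=6]  = 8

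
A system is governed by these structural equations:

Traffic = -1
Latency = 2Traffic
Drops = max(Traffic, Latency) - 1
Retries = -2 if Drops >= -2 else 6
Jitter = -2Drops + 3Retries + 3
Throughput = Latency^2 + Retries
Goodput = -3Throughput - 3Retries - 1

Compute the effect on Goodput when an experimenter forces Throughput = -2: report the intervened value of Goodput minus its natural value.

Intervening sets Throughput = -2 and removes its equation (Throughput = Latency^2 + Retries).
Latency = 2Traffic  [with Traffic=-1]  = -2
Drops = max(Traffic, Latency) - 1  [with Traffic=-1, Latency=-2]  = -2
Retries = -2 if Drops >= -2 else 6  [with Drops=-2]  = -2
Goodput = -3Throughput - 3Retries - 1  [with Throughput=-2, Retries=-2]  = 11
Without intervention: Latency = 2Traffic  [with Traffic=-1]  = -2; Drops = max(Traffic, Latency) - 1  [with Traffic=-1, Latency=-2]  = -2; Retries = -2 if Drops >= -2 else 6  [with Drops=-2]  = -2; Throughput = Latency^2 + Retries  [with Latency=-2, Retries=-2]  = 2; Goodput = -3Throughput - 3Retries - 1  [with Throughput=2, Retries=-2]  = -1.
Change = 11 − (-1) = 12.

12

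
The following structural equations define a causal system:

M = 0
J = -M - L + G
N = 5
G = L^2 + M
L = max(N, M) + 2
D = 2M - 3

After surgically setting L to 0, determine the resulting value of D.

do(L=0) replaces the equation L = max(N, M) + 2 with the constant L = 0.
D is not downstream of the intervention, so its value is determined by the original equations.
D = 2M - 3  [with M=0]  = -3

-3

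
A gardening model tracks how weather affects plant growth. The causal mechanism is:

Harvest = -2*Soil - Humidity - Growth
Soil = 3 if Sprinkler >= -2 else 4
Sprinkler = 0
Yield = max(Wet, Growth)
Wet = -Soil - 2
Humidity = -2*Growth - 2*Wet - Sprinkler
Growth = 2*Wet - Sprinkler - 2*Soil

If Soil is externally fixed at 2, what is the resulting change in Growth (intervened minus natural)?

4

Under do(Soil=2), the mechanism Soil = 3 if Sprinkler >= -2 else 4 is discarded; Soil is fixed at 2.
Wet = -Soil - 2  [with Soil=2]  = -4
Growth = 2*Wet - Sprinkler - 2*Soil  [with Wet=-4, Sprinkler=0, Soil=2]  = -12
Without intervention: Soil = 3 if Sprinkler >= -2 else 4  [with Sprinkler=0]  = 3; Wet = -Soil - 2  [with Soil=3]  = -5; Growth = 2*Wet - Sprinkler - 2*Soil  [with Wet=-5, Sprinkler=0, Soil=3]  = -16.
Change = -12 − (-16) = 4.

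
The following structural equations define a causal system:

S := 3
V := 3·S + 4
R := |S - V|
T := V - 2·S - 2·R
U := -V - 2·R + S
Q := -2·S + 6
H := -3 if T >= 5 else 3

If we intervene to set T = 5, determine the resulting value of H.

The intervention breaks the incoming arrows to T: T := V - 2·S - 2·R no longer applies, and T = 5.
H = -3 if T >= 5 else 3  [with T=5]  = -3

-3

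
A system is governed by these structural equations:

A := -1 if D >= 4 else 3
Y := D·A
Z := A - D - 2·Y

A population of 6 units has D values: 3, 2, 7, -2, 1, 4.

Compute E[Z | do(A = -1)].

1.5

Every unit gets A=-1 under the intervention. Z values become 2, 1, 6, -3, 0, 3; E[Z|do(A=-1)] = 1.5.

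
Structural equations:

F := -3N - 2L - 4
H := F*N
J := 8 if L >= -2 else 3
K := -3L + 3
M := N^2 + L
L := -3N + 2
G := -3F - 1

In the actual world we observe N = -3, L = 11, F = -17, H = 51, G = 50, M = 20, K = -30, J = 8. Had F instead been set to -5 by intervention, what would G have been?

do(F=-5) replaces the equation F := -3N - 2L - 4 with the constant F = -5.
G = -3F - 1  [with F=-5]  = 14

14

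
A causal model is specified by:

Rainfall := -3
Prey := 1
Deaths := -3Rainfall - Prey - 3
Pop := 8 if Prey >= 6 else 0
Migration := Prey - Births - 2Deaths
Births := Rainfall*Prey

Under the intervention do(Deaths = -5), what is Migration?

14

Intervening sets Deaths = -5 and removes its equation (Deaths := -3Rainfall - Prey - 3).
Births = Rainfall*Prey  [with Rainfall=-3, Prey=1]  = -3
Migration = Prey - Births - 2Deaths  [with Prey=1, Births=-3, Deaths=-5]  = 14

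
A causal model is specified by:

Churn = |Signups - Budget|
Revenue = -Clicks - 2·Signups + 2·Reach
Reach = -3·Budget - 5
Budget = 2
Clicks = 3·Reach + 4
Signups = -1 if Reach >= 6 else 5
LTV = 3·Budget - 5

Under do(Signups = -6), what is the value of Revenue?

19

Under do(Signups=-6), the mechanism Signups = -1 if Reach >= 6 else 5 is discarded; Signups is fixed at -6.
Reach = -3·Budget - 5  [with Budget=2]  = -11
Clicks = 3·Reach + 4  [with Reach=-11]  = -29
Revenue = -Clicks - 2·Signups + 2·Reach  [with Clicks=-29, Signups=-6, Reach=-11]  = 19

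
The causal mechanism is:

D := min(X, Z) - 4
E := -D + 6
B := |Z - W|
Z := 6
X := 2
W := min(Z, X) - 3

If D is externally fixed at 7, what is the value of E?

The intervention breaks the incoming arrows to D: D := min(X, Z) - 4 no longer applies, and D = 7.
E = -D + 6  [with D=7]  = -1

-1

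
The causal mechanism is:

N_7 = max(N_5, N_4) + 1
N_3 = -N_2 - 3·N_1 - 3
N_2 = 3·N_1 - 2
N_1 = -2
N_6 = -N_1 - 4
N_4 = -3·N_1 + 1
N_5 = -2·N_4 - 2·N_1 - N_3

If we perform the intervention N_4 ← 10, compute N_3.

11

Under do(N_4=10), the mechanism N_4 = -3·N_1 + 1 is discarded; N_4 is fixed at 10.
Since N_3 is not a descendant of the intervened variable, it is unaffected.
N_2 = 3·N_1 - 2  [with N_1=-2]  = -8
N_3 = -N_2 - 3·N_1 - 3  [with N_2=-8, N_1=-2]  = 11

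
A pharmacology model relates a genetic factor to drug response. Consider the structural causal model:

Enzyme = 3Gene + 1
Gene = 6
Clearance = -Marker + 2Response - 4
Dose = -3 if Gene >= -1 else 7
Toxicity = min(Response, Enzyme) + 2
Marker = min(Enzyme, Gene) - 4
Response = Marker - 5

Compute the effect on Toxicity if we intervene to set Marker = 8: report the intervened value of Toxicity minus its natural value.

Under do(Marker=8), the mechanism Marker = min(Enzyme, Gene) - 4 is discarded; Marker is fixed at 8.
Enzyme = 3Gene + 1  [with Gene=6]  = 19
Response = Marker - 5  [with Marker=8]  = 3
Toxicity = min(Response, Enzyme) + 2  [with Response=3, Enzyme=19]  = 5
Without intervention: Enzyme = 3Gene + 1  [with Gene=6]  = 19; Marker = min(Enzyme, Gene) - 4  [with Enzyme=19, Gene=6]  = 2; Response = Marker - 5  [with Marker=2]  = -3; Toxicity = min(Response, Enzyme) + 2  [with Response=-3, Enzyme=19]  = -1.
Change = 5 − (-1) = 6.

6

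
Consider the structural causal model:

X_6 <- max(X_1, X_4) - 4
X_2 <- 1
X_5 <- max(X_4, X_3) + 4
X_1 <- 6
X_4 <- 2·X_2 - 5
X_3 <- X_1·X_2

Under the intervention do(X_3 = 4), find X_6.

2

The intervention breaks the incoming arrows to X_3: X_3 <- X_1·X_2 no longer applies, and X_3 = 4.
No directed path runs from X_3 to X_6, so X_6 keeps its natural value.
X_4 = 2·X_2 - 5  [with X_2=1]  = -3
X_6 = max(X_1, X_4) - 4  [with X_1=6, X_4=-3]  = 2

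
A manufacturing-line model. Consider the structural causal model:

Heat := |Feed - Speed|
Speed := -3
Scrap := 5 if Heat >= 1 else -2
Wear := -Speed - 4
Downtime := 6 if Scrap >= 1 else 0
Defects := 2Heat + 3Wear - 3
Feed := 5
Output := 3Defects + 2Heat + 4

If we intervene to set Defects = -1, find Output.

Under do(Defects=-1), the mechanism Defects := 2Heat + 3Wear - 3 is discarded; Defects is fixed at -1.
Heat = |Feed - Speed|  [with Feed=5, Speed=-3]  = 8
Output = 3Defects + 2Heat + 4  [with Defects=-1, Heat=8]  = 17

17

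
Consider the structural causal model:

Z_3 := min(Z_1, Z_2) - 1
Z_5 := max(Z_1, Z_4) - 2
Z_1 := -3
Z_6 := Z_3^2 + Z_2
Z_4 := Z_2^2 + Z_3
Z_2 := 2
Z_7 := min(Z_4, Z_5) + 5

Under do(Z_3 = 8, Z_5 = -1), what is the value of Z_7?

Under do(Z_3 = 8, Z_5 = -1), each intervened variable's structural equation is replaced by its fixed value.
Z_4 = Z_2^2 + Z_3  [with Z_2=2, Z_3=8]  = 12
Z_7 = min(Z_4, Z_5) + 5  [with Z_4=12, Z_5=-1]  = 4

4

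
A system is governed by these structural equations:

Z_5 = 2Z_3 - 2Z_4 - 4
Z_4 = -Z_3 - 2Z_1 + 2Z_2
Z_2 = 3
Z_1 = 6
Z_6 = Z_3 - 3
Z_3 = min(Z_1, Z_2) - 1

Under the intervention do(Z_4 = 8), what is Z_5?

Intervening sets Z_4 = 8 and removes its equation (Z_4 = -Z_3 - 2Z_1 + 2Z_2).
Z_3 = min(Z_1, Z_2) - 1  [with Z_1=6, Z_2=3]  = 2
Z_5 = 2Z_3 - 2Z_4 - 4  [with Z_3=2, Z_4=8]  = -16

-16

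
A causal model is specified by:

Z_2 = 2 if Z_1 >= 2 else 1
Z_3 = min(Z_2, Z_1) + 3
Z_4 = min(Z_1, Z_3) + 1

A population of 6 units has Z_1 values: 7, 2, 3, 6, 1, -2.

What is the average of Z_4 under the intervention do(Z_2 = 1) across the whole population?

do(Z_2=1) breaks Z_2's dependence on Z_1. With Z_2=1 fixed, Z_4 across the units is 5, 3, 4, 5, 2, -1, mean 3.

3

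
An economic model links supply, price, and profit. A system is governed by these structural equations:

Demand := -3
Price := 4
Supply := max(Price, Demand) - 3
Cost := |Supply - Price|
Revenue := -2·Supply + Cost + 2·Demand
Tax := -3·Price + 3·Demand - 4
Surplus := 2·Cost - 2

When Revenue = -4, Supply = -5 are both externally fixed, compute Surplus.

The joint intervention fixes Revenue = -4, Supply = -5, removing each variable's own equation.
Cost = |Supply - Price|  [with Supply=-5, Price=4]  = 9
Surplus = 2·Cost - 2  [with Cost=9]  = 16

16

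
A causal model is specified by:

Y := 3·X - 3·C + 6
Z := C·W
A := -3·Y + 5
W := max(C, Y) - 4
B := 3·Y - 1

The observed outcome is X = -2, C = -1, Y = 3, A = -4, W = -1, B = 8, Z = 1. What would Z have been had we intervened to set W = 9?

-9

Under do(W=9), the mechanism W := max(C, Y) - 4 is discarded; W is fixed at 9.
Z = C·W  [with C=-1, W=9]  = -9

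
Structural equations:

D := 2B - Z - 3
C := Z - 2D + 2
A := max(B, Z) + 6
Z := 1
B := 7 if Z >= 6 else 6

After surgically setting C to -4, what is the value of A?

The intervention breaks the incoming arrows to C: C := Z - 2D + 2 no longer applies, and C = -4.
Since A is not a descendant of the intervened variable, it is unaffected.
B = 7 if Z >= 6 else 6  [with Z=1]  = 6
A = max(B, Z) + 6  [with B=6, Z=1]  = 12

12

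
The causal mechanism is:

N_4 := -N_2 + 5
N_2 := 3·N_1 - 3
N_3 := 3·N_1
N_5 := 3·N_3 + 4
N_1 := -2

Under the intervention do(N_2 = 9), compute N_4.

-4

Under do(N_2=9), the mechanism N_2 := 3·N_1 - 3 is discarded; N_2 is fixed at 9.
N_4 = -N_2 + 5  [with N_2=9]  = -4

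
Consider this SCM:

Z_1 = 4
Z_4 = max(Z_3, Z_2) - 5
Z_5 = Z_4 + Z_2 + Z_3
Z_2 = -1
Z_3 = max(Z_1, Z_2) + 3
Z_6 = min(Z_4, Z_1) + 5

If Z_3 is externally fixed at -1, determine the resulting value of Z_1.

4

Under do(Z_3=-1), the mechanism Z_3 = max(Z_1, Z_2) + 3 is discarded; Z_3 is fixed at -1.
Z_1 is not downstream of the intervention, so its value is determined by the original equations.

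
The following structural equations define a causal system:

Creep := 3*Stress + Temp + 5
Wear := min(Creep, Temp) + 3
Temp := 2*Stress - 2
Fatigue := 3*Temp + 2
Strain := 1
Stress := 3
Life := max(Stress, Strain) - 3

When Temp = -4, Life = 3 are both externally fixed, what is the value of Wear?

-1

Setting Temp = -4, Life = 3 by intervention discards those variables' equations.
Creep = 3*Stress + Temp + 5  [with Stress=3, Temp=-4]  = 10
Wear = min(Creep, Temp) + 3  [with Creep=10, Temp=-4]  = -1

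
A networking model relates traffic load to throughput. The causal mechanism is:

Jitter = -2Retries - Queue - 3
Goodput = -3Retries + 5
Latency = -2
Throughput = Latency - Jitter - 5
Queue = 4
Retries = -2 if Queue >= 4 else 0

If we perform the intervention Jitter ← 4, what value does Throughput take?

Intervening sets Jitter = 4 and removes its equation (Jitter = -2Retries - Queue - 3).
Throughput = Latency - Jitter - 5  [with Latency=-2, Jitter=4]  = -11

-11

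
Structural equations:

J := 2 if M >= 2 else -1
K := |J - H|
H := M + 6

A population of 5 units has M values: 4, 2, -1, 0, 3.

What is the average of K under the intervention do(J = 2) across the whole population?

Every unit gets J=2 under the intervention. K values become 8, 6, 3, 4, 7; E[K|do(J=2)] = 5.6.

5.6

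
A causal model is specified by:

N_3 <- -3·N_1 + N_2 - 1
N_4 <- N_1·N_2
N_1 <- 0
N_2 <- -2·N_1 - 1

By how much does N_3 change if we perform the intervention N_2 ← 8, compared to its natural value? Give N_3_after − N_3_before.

9

The intervention breaks the incoming arrows to N_2: N_2 <- -2·N_1 - 1 no longer applies, and N_2 = 8.
N_3 = -3·N_1 + N_2 - 1  [with N_1=0, N_2=8]  = 7
Without intervention: N_2 = -2·N_1 - 1  [with N_1=0]  = -1; N_3 = -3·N_1 + N_2 - 1  [with N_1=0, N_2=-1]  = -2.
Change = 7 − (-2) = 9.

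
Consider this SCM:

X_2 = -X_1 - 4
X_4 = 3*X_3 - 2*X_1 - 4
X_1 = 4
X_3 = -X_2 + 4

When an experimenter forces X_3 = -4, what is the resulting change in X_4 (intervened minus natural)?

-48

The intervention breaks the incoming arrows to X_3: X_3 = -X_2 + 4 no longer applies, and X_3 = -4.
X_4 = 3*X_3 - 2*X_1 - 4  [with X_3=-4, X_1=4]  = -24
Without intervention: X_2 = -X_1 - 4  [with X_1=4]  = -8; X_3 = -X_2 + 4  [with X_2=-8]  = 12; X_4 = 3*X_3 - 2*X_1 - 4  [with X_3=12, X_1=4]  = 24.
Change = -24 − 24 = -48.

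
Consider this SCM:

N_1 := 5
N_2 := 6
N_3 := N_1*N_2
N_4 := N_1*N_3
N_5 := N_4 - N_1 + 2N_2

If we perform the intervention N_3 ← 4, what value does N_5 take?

27

do(N_3=4) replaces the equation N_3 := N_1*N_2 with the constant N_3 = 4.
N_4 = N_1*N_3  [with N_1=5, N_3=4]  = 20
N_5 = N_4 - N_1 + 2N_2  [with N_4=20, N_1=5, N_2=6]  = 27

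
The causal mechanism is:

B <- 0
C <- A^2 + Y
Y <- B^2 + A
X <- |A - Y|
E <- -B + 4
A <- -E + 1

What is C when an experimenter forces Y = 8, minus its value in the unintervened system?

Under do(Y=8), the mechanism Y <- B^2 + A is discarded; Y is fixed at 8.
E = -B + 4  [with B=0]  = 4
A = -E + 1  [with E=4]  = -3
C = A^2 + Y  [with A=-3, Y=8]  = 17
Without intervention: E = -B + 4  [with B=0]  = 4; A = -E + 1  [with E=4]  = -3; Y = B^2 + A  [with B=0, A=-3]  = -3; C = A^2 + Y  [with A=-3, Y=-3]  = 6.
Change = 17 − 6 = 11.

11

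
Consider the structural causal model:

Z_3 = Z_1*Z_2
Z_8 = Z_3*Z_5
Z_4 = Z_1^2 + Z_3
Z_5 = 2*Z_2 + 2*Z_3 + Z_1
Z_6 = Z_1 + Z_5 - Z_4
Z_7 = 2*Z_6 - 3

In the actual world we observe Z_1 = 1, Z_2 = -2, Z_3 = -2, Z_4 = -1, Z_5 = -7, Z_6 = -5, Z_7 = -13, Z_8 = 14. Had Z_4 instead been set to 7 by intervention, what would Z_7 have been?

-29

The intervention breaks the incoming arrows to Z_4: Z_4 = Z_1^2 + Z_3 no longer applies, and Z_4 = 7.
Z_3 = Z_1*Z_2  [with Z_1=1, Z_2=-2]  = -2
Z_5 = 2*Z_2 + 2*Z_3 + Z_1  [with Z_2=-2, Z_3=-2, Z_1=1]  = -7
Z_6 = Z_1 + Z_5 - Z_4  [with Z_1=1, Z_5=-7, Z_4=7]  = -13
Z_7 = 2*Z_6 - 3  [with Z_6=-13]  = -29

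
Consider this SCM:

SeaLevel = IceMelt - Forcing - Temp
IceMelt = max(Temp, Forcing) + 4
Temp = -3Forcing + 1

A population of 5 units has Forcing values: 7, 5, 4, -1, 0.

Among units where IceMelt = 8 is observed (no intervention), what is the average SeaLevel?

10

Conditioning on IceMelt=8 selects the 2 unit(s) with Forcing ∈ {4, -1}. Their SeaLevel values: 15, 5. Mean = 10.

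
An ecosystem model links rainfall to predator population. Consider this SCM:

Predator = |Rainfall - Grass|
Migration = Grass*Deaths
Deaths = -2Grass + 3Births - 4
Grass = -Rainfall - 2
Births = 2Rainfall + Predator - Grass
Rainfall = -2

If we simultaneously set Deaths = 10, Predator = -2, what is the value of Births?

Under do(Deaths = 10, Predator = -2), each intervened variable's structural equation is replaced by its fixed value.
Grass = -Rainfall - 2  [with Rainfall=-2]  = 0
Births = 2Rainfall + Predator - Grass  [with Rainfall=-2, Predator=-2, Grass=0]  = -6

-6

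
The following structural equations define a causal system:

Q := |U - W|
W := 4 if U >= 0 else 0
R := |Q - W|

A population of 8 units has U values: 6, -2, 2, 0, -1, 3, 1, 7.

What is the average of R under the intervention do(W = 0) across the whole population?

Under do(W=0), W's equation is replaced by W=0 for every unit. Per-unit R: 6, 2, 2, 0, 1, 3, 1, 7. Mean = 2.75.

2.75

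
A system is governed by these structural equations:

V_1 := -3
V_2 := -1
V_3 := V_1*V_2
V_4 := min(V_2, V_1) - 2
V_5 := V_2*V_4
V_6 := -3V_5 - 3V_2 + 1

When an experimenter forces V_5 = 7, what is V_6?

-17

The intervention breaks the incoming arrows to V_5: V_5 := V_2*V_4 no longer applies, and V_5 = 7.
V_6 = -3V_5 - 3V_2 + 1  [with V_5=7, V_2=-1]  = -17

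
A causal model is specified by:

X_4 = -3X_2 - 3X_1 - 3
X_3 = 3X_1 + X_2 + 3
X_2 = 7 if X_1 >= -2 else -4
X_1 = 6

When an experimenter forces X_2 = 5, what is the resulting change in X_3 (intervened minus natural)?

The intervention breaks the incoming arrows to X_2: X_2 = 7 if X_1 >= -2 else -4 no longer applies, and X_2 = 5.
X_3 = 3X_1 + X_2 + 3  [with X_1=6, X_2=5]  = 26
Without intervention: X_2 = 7 if X_1 >= -2 else -4  [with X_1=6]  = 7; X_3 = 3X_1 + X_2 + 3  [with X_1=6, X_2=7]  = 28.
Change = 26 − 28 = -2.

-2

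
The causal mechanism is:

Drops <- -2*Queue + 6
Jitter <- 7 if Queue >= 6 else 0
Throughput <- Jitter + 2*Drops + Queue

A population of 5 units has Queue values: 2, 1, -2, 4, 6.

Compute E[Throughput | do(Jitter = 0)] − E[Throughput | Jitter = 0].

The intervention sets Jitter=0 in all 5 units regardless of Queue. Recomputing Throughput per unit gives 6, 9, 18, 0, -6; average 5.4.
E[Throughput|Jitter=0] averages over only the 4 units with Jitter=0 (Queue = 2, 1, -2, 4): Throughput = 6, 9, 18, 0, mean 8.25.
Difference = 5.4 − 8.25 = -2.85.

-2.85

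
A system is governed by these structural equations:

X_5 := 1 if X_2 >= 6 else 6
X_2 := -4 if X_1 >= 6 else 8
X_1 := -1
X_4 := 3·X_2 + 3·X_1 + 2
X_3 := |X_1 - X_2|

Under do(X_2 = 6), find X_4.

Under do(X_2=6), the mechanism X_2 := -4 if X_1 >= 6 else 8 is discarded; X_2 is fixed at 6.
X_4 = 3·X_2 + 3·X_1 + 2  [with X_2=6, X_1=-1]  = 17

17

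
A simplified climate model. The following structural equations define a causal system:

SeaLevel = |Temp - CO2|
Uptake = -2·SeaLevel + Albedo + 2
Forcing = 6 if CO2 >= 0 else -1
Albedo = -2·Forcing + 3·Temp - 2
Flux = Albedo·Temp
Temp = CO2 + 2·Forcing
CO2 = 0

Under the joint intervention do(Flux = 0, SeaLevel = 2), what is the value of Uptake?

20

Setting Flux = 0, SeaLevel = 2 by intervention discards those variables' equations.
Forcing = 6 if CO2 >= 0 else -1  [with CO2=0]  = 6
Temp = CO2 + 2·Forcing  [with CO2=0, Forcing=6]  = 12
Albedo = -2·Forcing + 3·Temp - 2  [with Forcing=6, Temp=12]  = 22
Uptake = -2·SeaLevel + Albedo + 2  [with SeaLevel=2, Albedo=22]  = 20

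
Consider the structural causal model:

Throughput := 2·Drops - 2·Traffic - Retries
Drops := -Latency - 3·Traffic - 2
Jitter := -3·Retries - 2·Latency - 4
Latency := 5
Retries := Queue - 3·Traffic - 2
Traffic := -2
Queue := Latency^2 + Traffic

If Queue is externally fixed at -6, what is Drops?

-1

The intervention breaks the incoming arrows to Queue: Queue := Latency^2 + Traffic no longer applies, and Queue = -6.
Drops is not downstream of the intervention, so its value is determined by the original equations.
Drops = -Latency - 3·Traffic - 2  [with Latency=5, Traffic=-2]  = -1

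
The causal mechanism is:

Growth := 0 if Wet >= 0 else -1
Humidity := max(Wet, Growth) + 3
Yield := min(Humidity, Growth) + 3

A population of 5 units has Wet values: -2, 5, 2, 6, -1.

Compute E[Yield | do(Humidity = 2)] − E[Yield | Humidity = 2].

0.6

do(Humidity=2) breaks Humidity's dependence on Wet. With Humidity=2 fixed, Yield across the units is 2, 3, 3, 3, 2, mean 2.6.
E[Yield|Humidity=2] averages over only the 2 units with Humidity=2 (Wet = -2, -1): Yield = 2, 2, mean 2.
Difference = 2.6 − 2 = 0.6.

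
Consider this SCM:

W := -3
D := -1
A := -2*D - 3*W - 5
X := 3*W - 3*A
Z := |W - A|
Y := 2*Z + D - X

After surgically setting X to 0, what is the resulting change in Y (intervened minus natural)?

Under do(X=0), the mechanism X := 3*W - 3*A is discarded; X is fixed at 0.
A = -2*D - 3*W - 5  [with D=-1, W=-3]  = 6
Z = |W - A|  [with W=-3, A=6]  = 9
Y = 2*Z + D - X  [with Z=9, D=-1, X=0]  = 17
Without intervention: A = -2*D - 3*W - 5  [with D=-1, W=-3]  = 6; X = 3*W - 3*A  [with W=-3, A=6]  = -27; Z = |W - A|  [with W=-3, A=6]  = 9; Y = 2*Z + D - X  [with Z=9, D=-1, X=-27]  = 44.
Change = 17 − 44 = -27.

-27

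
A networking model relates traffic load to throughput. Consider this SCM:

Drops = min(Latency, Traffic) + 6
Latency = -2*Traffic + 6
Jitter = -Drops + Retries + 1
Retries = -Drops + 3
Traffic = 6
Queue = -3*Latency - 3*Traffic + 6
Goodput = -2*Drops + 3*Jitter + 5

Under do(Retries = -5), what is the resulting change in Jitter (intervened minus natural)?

-8

The intervention breaks the incoming arrows to Retries: Retries = -Drops + 3 no longer applies, and Retries = -5.
Latency = -2*Traffic + 6  [with Traffic=6]  = -6
Drops = min(Latency, Traffic) + 6  [with Latency=-6, Traffic=6]  = 0
Jitter = -Drops + Retries + 1  [with Drops=0, Retries=-5]  = -4
Without intervention: Latency = -2*Traffic + 6  [with Traffic=6]  = -6; Drops = min(Latency, Traffic) + 6  [with Latency=-6, Traffic=6]  = 0; Retries = -Drops + 3  [with Drops=0]  = 3; Jitter = -Drops + Retries + 1  [with Drops=0, Retries=3]  = 4.
Change = -4 − 4 = -8.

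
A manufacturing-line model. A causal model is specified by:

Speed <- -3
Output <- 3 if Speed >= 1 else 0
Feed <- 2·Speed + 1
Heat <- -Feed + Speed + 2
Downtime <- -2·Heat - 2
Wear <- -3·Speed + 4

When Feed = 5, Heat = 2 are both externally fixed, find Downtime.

-6

Under do(Feed = 5, Heat = 2), each intervened variable's structural equation is replaced by its fixed value.
Downtime = -2·Heat - 2  [with Heat=2]  = -6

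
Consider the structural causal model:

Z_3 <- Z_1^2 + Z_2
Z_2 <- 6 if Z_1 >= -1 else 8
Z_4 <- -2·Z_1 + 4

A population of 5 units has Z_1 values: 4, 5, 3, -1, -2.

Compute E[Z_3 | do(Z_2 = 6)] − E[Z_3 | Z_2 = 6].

do(Z_2=6) breaks Z_2's dependence on Z_1. With Z_2=6 fixed, Z_3 across the units is 22, 31, 15, 7, 10, mean 17.
Observing Z_2=6 restricts to units where Z_2's equation naturally yields 6: Z_1 ∈ {4, 5, 3, -1}. In that subpopulation Z_3 = 22, 31, 15, 7, mean 18.75.
Difference = 17 − 18.75 = -1.75.

-1.75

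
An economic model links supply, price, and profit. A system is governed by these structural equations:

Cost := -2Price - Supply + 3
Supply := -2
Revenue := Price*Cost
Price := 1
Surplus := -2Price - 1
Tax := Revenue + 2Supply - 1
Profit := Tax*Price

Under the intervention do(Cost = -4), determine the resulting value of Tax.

-9

do(Cost=-4) replaces the equation Cost := -2Price - Supply + 3 with the constant Cost = -4.
Revenue = Price*Cost  [with Price=1, Cost=-4]  = -4
Tax = Revenue + 2Supply - 1  [with Revenue=-4, Supply=-2]  = -9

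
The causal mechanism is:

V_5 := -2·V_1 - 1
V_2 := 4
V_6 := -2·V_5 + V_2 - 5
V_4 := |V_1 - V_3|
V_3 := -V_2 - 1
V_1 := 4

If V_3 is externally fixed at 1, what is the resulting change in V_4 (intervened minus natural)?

The intervention breaks the incoming arrows to V_3: V_3 := -V_2 - 1 no longer applies, and V_3 = 1.
V_4 = |V_1 - V_3|  [with V_1=4, V_3=1]  = 3
Without intervention: V_3 = -V_2 - 1  [with V_2=4]  = -5; V_4 = |V_1 - V_3|  [with V_1=4, V_3=-5]  = 9.
Change = 3 − 9 = -6.

-6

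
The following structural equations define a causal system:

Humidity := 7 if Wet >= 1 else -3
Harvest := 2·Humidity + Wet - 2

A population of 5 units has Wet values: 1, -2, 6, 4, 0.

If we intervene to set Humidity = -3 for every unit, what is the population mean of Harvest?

Under do(Humidity=-3), Humidity's equation is replaced by Humidity=-3 for every unit. Per-unit Harvest: -7, -10, -2, -4, -8. Mean = -6.2.

-6.2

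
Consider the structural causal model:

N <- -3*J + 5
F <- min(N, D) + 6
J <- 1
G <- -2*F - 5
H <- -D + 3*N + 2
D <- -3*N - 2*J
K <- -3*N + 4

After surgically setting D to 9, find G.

The intervention breaks the incoming arrows to D: D <- -3*N - 2*J no longer applies, and D = 9.
N = -3*J + 5  [with J=1]  = 2
F = min(N, D) + 6  [with N=2, D=9]  = 8
G = -2*F - 5  [with F=8]  = -21

-21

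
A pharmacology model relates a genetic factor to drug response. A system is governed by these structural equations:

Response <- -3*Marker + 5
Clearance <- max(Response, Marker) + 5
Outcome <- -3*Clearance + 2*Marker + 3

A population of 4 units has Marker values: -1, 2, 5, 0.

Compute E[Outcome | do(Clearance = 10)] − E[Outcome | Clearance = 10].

-2

Every unit gets Clearance=10 under the intervention. Outcome values become -29, -23, -17, -27; E[Outcome|do(Clearance=10)] = -24.
Conditioning on Clearance=10 selects the 2 unit(s) with Marker ∈ {5, 0}. Their Outcome values: -17, -27. Mean = -22.
Difference = -24 − (-22) = -2.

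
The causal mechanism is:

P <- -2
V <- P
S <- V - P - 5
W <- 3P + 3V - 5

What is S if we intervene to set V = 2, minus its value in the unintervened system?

4

The intervention breaks the incoming arrows to V: V <- P no longer applies, and V = 2.
S = V - P - 5  [with V=2, P=-2]  = -1
Without intervention: V = P  [with P=-2]  = -2; S = V - P - 5  [with V=-2, P=-2]  = -5.
Change = -1 − (-5) = 4.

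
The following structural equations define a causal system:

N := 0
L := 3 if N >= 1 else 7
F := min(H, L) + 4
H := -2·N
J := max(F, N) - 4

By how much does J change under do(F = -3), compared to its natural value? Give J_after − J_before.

Intervening sets F = -3 and removes its equation (F := min(H, L) + 4).
J = max(F, N) - 4  [with F=-3, N=0]  = -4
Without intervention: H = -2·N  [with N=0]  = 0; L = 3 if N >= 1 else 7  [with N=0]  = 7; F = min(H, L) + 4  [with H=0, L=7]  = 4; J = max(F, N) - 4  [with F=4, N=0]  = 0.
Change = -4 − 0 = -4.

-4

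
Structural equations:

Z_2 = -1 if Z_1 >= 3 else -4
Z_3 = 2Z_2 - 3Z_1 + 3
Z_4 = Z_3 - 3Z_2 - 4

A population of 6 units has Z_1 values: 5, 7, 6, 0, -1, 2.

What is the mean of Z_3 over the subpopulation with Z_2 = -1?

-17

Conditioning on Z_2=-1 selects the 3 unit(s) with Z_1 ∈ {5, 7, 6}. Their Z_3 values: -14, -20, -17. Mean = -17.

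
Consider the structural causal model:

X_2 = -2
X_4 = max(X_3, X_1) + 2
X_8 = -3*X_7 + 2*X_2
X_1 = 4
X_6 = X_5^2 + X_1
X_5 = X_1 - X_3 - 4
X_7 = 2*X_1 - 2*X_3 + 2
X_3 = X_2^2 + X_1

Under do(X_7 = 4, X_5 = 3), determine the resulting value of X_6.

Setting X_7 = 4, X_5 = 3 by intervention discards those variables' equations.
X_6 = X_5^2 + X_1  [with X_5=3, X_1=4]  = 13

13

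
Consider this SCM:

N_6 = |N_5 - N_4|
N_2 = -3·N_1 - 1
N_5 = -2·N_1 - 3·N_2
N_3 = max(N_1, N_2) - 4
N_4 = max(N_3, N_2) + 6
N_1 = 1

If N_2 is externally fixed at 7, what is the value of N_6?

Under do(N_2=7), the mechanism N_2 = -3·N_1 - 1 is discarded; N_2 is fixed at 7.
N_3 = max(N_1, N_2) - 4  [with N_1=1, N_2=7]  = 3
N_4 = max(N_3, N_2) + 6  [with N_3=3, N_2=7]  = 13
N_5 = -2·N_1 - 3·N_2  [with N_1=1, N_2=7]  = -23
N_6 = |N_5 - N_4|  [with N_5=-23, N_4=13]  = 36

36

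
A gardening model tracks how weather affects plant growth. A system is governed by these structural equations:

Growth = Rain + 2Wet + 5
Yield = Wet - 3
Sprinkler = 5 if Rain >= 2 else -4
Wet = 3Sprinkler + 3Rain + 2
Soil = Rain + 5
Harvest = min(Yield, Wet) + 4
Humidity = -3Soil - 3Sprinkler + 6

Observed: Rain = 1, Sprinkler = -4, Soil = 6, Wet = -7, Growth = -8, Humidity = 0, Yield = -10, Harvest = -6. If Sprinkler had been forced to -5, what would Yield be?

-13

Under do(Sprinkler=-5), the mechanism Sprinkler = 5 if Rain >= 2 else -4 is discarded; Sprinkler is fixed at -5.
Wet = 3Sprinkler + 3Rain + 2  [with Sprinkler=-5, Rain=1]  = -10
Yield = Wet - 3  [with Wet=-10]  = -13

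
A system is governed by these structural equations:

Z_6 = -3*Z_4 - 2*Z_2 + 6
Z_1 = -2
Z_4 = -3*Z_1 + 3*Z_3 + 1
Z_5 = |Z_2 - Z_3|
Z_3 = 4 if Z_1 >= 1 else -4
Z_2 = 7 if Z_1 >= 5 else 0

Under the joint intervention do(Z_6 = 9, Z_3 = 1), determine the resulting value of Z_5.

Under do(Z_6 = 9, Z_3 = 1), each intervened variable's structural equation is replaced by its fixed value.
Z_2 = 7 if Z_1 >= 5 else 0  [with Z_1=-2]  = 0
Z_5 = |Z_2 - Z_3|  [with Z_2=0, Z_3=1]  = 1

1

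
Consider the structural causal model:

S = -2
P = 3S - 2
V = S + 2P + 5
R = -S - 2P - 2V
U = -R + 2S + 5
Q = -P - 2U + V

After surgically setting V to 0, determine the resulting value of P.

-8

Under do(V=0), the mechanism V = S + 2P + 5 is discarded; V is fixed at 0.
Since P is not a descendant of the intervened variable, it is unaffected.
P = 3S - 2  [with S=-2]  = -8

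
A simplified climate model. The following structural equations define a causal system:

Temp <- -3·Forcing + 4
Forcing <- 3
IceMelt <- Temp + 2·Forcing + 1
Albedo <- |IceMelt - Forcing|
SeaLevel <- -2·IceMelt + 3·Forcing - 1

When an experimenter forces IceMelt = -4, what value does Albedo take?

7

The intervention breaks the incoming arrows to IceMelt: IceMelt <- Temp + 2·Forcing + 1 no longer applies, and IceMelt = -4.
Albedo = |IceMelt - Forcing|  [with IceMelt=-4, Forcing=3]  = 7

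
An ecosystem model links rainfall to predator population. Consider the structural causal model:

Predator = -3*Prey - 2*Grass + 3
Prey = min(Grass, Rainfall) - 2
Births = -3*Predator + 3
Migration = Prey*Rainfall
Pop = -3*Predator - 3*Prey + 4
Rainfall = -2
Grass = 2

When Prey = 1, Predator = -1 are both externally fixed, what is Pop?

4

Under do(Prey = 1, Predator = -1), each intervened variable's structural equation is replaced by its fixed value.
Pop = -3*Predator - 3*Prey + 4  [with Predator=-1, Prey=1]  = 4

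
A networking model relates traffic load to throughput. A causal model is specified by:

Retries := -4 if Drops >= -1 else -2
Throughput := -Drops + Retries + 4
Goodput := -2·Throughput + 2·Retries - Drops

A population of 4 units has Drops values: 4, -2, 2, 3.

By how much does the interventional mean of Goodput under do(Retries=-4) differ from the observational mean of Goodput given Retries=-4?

Under do(Retries=-4), Retries's equation is replaced by Retries=-4 for every unit. Per-unit Goodput: -4, -10, -6, -5. Mean = -6.25.
E[Goodput|Retries=-4] averages over only the 3 units with Retries=-4 (Drops = 4, 2, 3): Goodput = -4, -6, -5, mean -5.
Difference = -6.25 − (-5) = -1.25.

-1.25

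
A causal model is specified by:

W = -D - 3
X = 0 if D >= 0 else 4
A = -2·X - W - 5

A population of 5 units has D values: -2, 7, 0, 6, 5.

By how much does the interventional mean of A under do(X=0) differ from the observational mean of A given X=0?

do(X=0) breaks X's dependence on D. With X=0 fixed, A across the units is -4, 5, -2, 4, 3, mean 1.2.
Conditioning on X=0 selects the 4 unit(s) with D ∈ {7, 0, 6, 5}. Their A values: 5, -2, 4, 3. Mean = 2.5.
Difference = 1.2 − 2.5 = -1.3.

-1.3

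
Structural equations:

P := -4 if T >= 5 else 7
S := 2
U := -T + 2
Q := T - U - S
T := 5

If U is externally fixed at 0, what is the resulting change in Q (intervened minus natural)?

-3

Intervening sets U = 0 and removes its equation (U := -T + 2).
Q = T - U - S  [with T=5, U=0, S=2]  = 3
Without intervention: U = -T + 2  [with T=5]  = -3; Q = T - U - S  [with T=5, U=-3, S=2]  = 6.
Change = 3 − 6 = -3.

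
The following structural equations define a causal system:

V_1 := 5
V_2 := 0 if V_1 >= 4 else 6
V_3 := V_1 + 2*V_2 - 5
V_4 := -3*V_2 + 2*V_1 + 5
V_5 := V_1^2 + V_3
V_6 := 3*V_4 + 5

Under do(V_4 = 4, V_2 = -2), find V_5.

The joint intervention fixes V_4 = 4, V_2 = -2, removing each variable's own equation.
V_3 = V_1 + 2*V_2 - 5  [with V_1=5, V_2=-2]  = -4
V_5 = V_1^2 + V_3  [with V_1=5, V_3=-4]  = 21

21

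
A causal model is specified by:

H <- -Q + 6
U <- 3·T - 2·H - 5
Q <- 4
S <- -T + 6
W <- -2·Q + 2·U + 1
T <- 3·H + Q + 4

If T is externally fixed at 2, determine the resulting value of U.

The intervention breaks the incoming arrows to T: T <- 3·H + Q + 4 no longer applies, and T = 2.
H = -Q + 6  [with Q=4]  = 2
U = 3·T - 2·H - 5  [with T=2, H=2]  = -3

-3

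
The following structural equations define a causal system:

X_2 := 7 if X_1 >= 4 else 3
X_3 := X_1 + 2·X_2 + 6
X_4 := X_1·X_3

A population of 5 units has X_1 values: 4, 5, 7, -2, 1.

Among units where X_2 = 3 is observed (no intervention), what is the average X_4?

-3.5

E[X_4|X_2=3] averages over only the 2 units with X_2=3 (X_1 = -2, 1): X_4 = -20, 13, mean -3.5.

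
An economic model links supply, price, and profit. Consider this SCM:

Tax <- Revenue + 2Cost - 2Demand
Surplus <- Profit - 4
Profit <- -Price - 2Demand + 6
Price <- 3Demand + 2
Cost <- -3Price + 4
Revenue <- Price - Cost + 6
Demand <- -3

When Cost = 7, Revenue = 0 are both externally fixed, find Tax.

Setting Cost = 7, Revenue = 0 by intervention discards those variables' equations.
Tax = Revenue + 2Cost - 2Demand  [with Revenue=0, Cost=7, Demand=-3]  = 20

20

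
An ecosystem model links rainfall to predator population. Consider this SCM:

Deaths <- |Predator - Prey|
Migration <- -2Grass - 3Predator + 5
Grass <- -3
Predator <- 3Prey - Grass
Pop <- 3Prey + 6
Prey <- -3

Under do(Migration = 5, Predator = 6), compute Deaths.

Under do(Migration = 5, Predator = 6), each intervened variable's structural equation is replaced by its fixed value.
Deaths = |Predator - Prey|  [with Predator=6, Prey=-3]  = 9

9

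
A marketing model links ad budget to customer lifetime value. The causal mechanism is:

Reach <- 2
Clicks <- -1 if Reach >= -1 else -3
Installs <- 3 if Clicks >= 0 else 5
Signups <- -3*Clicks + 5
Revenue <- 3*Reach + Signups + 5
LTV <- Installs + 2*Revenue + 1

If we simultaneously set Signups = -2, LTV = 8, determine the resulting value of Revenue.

9

Setting Signups = -2, LTV = 8 by intervention discards those variables' equations.
Revenue = 3*Reach + Signups + 5  [with Reach=2, Signups=-2]  = 9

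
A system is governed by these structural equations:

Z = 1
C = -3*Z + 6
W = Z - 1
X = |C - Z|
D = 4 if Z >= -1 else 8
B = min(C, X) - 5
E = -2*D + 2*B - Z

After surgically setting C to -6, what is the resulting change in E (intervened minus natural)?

Under do(C=-6), the mechanism C = -3*Z + 6 is discarded; C is fixed at -6.
X = |C - Z|  [with C=-6, Z=1]  = 7
D = 4 if Z >= -1 else 8  [with Z=1]  = 4
B = min(C, X) - 5  [with C=-6, X=7]  = -11
E = -2*D + 2*B - Z  [with D=4, B=-11, Z=1]  = -31
Without intervention: C = -3*Z + 6  [with Z=1]  = 3; X = |C - Z|  [with C=3, Z=1]  = 2; D = 4 if Z >= -1 else 8  [with Z=1]  = 4; B = min(C, X) - 5  [with C=3, X=2]  = -3; E = -2*D + 2*B - Z  [with D=4, B=-3, Z=1]  = -15.
Change = -31 − (-15) = -16.

-16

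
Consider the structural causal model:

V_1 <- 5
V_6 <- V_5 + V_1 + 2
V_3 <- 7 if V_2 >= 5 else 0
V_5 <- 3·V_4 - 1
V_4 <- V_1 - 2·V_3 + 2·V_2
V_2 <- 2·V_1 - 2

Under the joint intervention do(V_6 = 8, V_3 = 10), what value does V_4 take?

Under do(V_6 = 8, V_3 = 10), each intervened variable's structural equation is replaced by its fixed value.
V_2 = 2·V_1 - 2  [with V_1=5]  = 8
V_4 = V_1 - 2·V_3 + 2·V_2  [with V_1=5, V_3=10, V_2=8]  = 1

1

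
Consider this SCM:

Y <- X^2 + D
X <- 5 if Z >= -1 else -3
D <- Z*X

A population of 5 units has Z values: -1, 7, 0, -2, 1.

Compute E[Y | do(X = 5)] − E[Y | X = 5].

The intervention sets X=5 in all 5 units regardless of Z. Recomputing Y per unit gives 20, 60, 25, 15, 30; average 30.
Observing X=5 restricts to units where X's equation naturally yields 5: Z ∈ {-1, 7, 0, 1}. In that subpopulation Y = 20, 60, 25, 30, mean 33.75.
Difference = 30 − 33.75 = -3.75.

-3.75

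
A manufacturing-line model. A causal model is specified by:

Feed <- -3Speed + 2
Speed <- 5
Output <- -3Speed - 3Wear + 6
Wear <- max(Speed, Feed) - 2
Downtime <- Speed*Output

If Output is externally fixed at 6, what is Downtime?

Intervening sets Output = 6 and removes its equation (Output <- -3Speed - 3Wear + 6).
Downtime = Speed*Output  [with Speed=5, Output=6]  = 30

30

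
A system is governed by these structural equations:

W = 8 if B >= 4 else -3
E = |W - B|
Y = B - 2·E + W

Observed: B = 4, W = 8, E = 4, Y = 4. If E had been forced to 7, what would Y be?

The intervention breaks the incoming arrows to E: E = |W - B| no longer applies, and E = 7.
W = 8 if B >= 4 else -3  [with B=4]  = 8
Y = B - 2·E + W  [with B=4, E=7, W=8]  = -2

-2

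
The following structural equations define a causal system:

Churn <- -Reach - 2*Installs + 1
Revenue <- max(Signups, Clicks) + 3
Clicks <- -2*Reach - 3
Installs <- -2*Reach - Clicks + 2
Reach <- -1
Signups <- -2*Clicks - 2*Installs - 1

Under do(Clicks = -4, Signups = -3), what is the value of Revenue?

The joint intervention fixes Clicks = -4, Signups = -3, removing each variable's own equation.
Revenue = max(Signups, Clicks) + 3  [with Signups=-3, Clicks=-4]  = 0

0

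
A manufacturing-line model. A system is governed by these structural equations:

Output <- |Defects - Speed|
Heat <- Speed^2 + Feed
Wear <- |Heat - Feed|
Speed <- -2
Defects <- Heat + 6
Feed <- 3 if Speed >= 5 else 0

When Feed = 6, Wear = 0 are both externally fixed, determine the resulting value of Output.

The joint intervention fixes Feed = 6, Wear = 0, removing each variable's own equation.
Heat = Speed^2 + Feed  [with Speed=-2, Feed=6]  = 10
Defects = Heat + 6  [with Heat=10]  = 16
Output = |Defects - Speed|  [with Defects=16, Speed=-2]  = 18

18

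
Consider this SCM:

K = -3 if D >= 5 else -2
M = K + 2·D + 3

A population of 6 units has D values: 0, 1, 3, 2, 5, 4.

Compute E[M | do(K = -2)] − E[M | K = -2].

1

The intervention sets K=-2 in all 6 units regardless of D. Recomputing M per unit gives 1, 3, 7, 5, 11, 9; average 6.
Observing K=-2 restricts to units where K's equation naturally yields -2: D ∈ {0, 1, 3, 2, 4}. In that subpopulation M = 1, 3, 7, 5, 9, mean 5.
Difference = 6 − 5 = 1.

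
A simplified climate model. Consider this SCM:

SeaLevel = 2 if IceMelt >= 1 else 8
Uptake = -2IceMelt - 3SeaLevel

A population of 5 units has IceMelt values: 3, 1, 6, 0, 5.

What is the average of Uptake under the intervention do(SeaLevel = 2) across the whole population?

-12

do(SeaLevel=2) breaks SeaLevel's dependence on IceMelt. With SeaLevel=2 fixed, Uptake across the units is -12, -8, -18, -6, -16, mean -12.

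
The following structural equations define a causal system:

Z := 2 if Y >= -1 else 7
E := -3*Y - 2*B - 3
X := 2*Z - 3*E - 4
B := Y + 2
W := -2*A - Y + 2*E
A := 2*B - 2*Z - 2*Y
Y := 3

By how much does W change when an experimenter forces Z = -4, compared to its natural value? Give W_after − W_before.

The intervention breaks the incoming arrows to Z: Z := 2 if Y >= -1 else 7 no longer applies, and Z = -4.
B = Y + 2  [with Y=3]  = 5
E = -3*Y - 2*B - 3  [with Y=3, B=5]  = -22
A = 2*B - 2*Z - 2*Y  [with B=5, Z=-4, Y=3]  = 12
W = -2*A - Y + 2*E  [with A=12, Y=3, E=-22]  = -71
Without intervention: B = Y + 2  [with Y=3]  = 5; E = -3*Y - 2*B - 3  [with Y=3, B=5]  = -22; Z = 2 if Y >= -1 else 7  [with Y=3]  = 2; A = 2*B - 2*Z - 2*Y  [with B=5, Z=2, Y=3]  = 0; W = -2*A - Y + 2*E  [with A=0, Y=3, E=-22]  = -47.
Change = -71 − (-47) = -24.

-24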